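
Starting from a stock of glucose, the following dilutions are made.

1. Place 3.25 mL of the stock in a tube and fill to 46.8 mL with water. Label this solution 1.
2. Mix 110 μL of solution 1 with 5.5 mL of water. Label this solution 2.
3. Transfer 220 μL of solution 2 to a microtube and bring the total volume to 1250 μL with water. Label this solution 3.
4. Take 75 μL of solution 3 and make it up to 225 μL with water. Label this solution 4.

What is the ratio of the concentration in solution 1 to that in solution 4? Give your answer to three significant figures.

Step 1: 3.25 mL brought to 46.8 mL → factor 46.8/3.25 = 14.4
Step 2: 110 μL + 5.5 mL = 5610 μL total → factor 5610/110 = 51
Step 3: 220 μL brought to 1250 μL → factor 1250/220 = 5.6818
Step 4: 75 μL brought to 225 μL → factor 225/75 = 3
Dilution factor to solution 1 = 14.4; to solution 4 = 12518
[solution 1]/[solution 4] = (factor to solution 4)/(factor to solution 1) = 12518/14.4 = 869

869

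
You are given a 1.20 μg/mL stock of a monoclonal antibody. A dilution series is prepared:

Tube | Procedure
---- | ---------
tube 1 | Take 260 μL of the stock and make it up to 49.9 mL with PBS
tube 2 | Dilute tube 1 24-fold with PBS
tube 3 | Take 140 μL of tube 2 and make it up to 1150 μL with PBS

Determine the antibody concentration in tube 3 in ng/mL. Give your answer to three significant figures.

0.0317 ng/mL

Step 1: 260 μL brought to 49.9 mL → factor 49900/260 = 191.92
Step 2: 24-fold → factor 24
Step 3: 140 μL brought to 1150 μL → factor 1150/140 = 8.2143
Overall dilution factor = 191.92 × 24 × 8.2143 = 37836
Final = 1.20 μg/mL / 37836 = 3.172 × 10^-5 μg/mL = 0.0317 ng/mL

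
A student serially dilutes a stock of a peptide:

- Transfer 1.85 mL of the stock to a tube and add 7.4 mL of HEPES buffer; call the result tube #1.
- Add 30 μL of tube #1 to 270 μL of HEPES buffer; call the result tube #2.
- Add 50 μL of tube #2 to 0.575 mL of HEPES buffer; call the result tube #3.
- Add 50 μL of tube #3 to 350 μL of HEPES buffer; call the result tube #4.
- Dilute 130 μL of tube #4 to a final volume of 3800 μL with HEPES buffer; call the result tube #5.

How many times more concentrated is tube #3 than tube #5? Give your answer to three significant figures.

Step 1: 1.85 mL + 7.4 mL = 9.25 mL total → factor 9.25/1.85 = 5
Step 2: 30 μL + 270 μL = 300 μL total → factor 300/30 = 10
Step 3: 50 μL + 0.575 mL = 625 μL total → factor 625/50 = 12.5
Step 4: 50 μL + 350 μL = 400 μL total → factor 400/50 = 8
Step 5: 130 μL brought to 3800 μL → factor 3800/130 = 29.231
Dilution factor to tube #3 = 625; to tube #5 = 1.4615 × 10^5
[tube #3]/[tube #5] = (factor to tube #5)/(factor to tube #3) = 1.4615 × 10^5/625 = 234

234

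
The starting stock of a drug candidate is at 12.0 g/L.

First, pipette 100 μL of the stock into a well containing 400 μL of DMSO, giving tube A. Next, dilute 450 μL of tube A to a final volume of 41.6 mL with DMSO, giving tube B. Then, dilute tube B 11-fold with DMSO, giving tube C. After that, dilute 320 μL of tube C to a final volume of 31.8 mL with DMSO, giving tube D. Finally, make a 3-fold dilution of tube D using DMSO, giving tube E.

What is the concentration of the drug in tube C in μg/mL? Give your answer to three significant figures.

2.36 μg/mL

Step 1: 100 μL + 400 μL = 500 μL total → factor 500/100 = 5
Step 2: 450 μL brought to 41.6 mL → factor 41600/450 = 92.444
Step 3: 11-fold → factor 11
Dilution factor through tube C = 5 × 92.444 × 11 = 5084.4
[tube C] = 12.0 g/L / 5084.4 = 0.002360 g/L = 2.36 μg/mL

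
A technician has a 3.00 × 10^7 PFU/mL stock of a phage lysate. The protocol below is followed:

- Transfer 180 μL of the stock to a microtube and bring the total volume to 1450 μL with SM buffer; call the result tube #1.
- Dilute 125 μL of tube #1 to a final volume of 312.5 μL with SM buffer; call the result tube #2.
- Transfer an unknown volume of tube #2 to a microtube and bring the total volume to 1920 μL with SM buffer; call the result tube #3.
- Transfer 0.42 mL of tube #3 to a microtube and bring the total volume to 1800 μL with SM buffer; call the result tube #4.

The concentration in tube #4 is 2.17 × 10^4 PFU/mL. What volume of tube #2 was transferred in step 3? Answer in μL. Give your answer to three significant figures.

120 μL

Step 1: 180 μL brought to 1450 μL → factor 1450/180 = 8.0556
Step 2: 125 μL brought to 312.5 μL → factor 312.5/125 = 2.5
Step 3: v brought to 1920 μL → factor = 1920 μL/v
Step 4: 0.42 mL brought to 1800 μL → factor 1.8/0.42 = 4.2857
Product of known-step factors = 86.31
Overall factor = 3.00 × 10^7 PFU/mL / (2.17 × 10^4 PFU/mL) = 1382.5
Step-3 factor = 1382.5 / 86.31 = 16.018
v = 1920 μL / 16.018 = 120 μL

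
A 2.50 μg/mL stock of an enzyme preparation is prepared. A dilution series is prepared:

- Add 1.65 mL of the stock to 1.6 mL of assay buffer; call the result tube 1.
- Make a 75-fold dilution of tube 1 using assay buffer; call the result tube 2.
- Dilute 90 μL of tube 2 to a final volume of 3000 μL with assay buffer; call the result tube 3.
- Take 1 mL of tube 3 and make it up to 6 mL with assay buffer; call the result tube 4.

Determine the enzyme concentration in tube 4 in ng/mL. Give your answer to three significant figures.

Step 1: 1.65 mL + 1.6 mL = 3.25 mL total → factor 3.25/1.65 = 1.9697
Step 2: 75-fold → factor 75
Step 3: 90 μL brought to 3000 μL → factor 3000/90 = 33.333
Step 4: 1 mL brought to 6 mL → factor 6/1 = 6
Overall dilution factor = 1.9697 × 75 × 33.333 × 6 = 29545
Final = 2.50 μg/mL / 29545 = 8.462 × 10^-5 μg/mL = 0.0846 ng/mL

0.0846 ng/mL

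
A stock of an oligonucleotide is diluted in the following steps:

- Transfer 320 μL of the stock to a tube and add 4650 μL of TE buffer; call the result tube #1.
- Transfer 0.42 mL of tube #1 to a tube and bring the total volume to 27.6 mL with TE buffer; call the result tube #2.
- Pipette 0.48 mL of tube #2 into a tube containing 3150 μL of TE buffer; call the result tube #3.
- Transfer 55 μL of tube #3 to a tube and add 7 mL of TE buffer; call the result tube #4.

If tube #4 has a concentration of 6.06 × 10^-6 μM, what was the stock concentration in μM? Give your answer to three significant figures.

6.00 μM

Step 1: 320 μL + 4650 μL = 4970 μL total → factor 4970/320 = 15.531
Step 2: 0.42 mL brought to 27.6 mL → factor 27.6/0.42 = 65.714
Step 3: 0.48 mL + 3150 μL = 3.63 mL total → factor 3.63/0.48 = 7.5625
Step 4: 55 μL + 7 mL = 7055 μL total → factor 7055/55 = 128.27
Overall dilution factor = 15.531 × 65.714 × 7.5625 × 128.27 = 9.9007 × 10^5
Stock = 6.06 × 10^-6 μM × 9.9007 × 10^5 = 6.00 μM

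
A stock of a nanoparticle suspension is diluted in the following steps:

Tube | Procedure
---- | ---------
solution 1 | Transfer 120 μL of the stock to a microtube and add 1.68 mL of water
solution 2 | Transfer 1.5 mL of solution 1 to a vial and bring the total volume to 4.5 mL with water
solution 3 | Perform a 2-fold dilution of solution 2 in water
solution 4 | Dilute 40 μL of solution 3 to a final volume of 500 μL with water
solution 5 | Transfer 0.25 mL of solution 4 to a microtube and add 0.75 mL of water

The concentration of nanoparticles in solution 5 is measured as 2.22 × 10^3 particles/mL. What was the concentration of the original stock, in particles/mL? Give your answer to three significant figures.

Step 1: 120 μL + 1.68 mL = 1800 μL total → factor 1800/120 = 15
Step 2: 1.5 mL brought to 4.5 mL → factor 4.5/1.5 = 3
Step 3: 2-fold → factor 2
Step 4: 40 μL brought to 500 μL → factor 500/40 = 12.5
Step 5: 0.25 mL + 0.75 mL = 1 mL total → factor 1/0.25 = 4
Overall dilution factor = 15 × 3 × 2 × 12.5 × 4 = 4500
Stock = 2.22 × 10^3 particles/mL × 4500 = 9.99 × 10^6 particles/mL

9.99 × 10^6 particles/mL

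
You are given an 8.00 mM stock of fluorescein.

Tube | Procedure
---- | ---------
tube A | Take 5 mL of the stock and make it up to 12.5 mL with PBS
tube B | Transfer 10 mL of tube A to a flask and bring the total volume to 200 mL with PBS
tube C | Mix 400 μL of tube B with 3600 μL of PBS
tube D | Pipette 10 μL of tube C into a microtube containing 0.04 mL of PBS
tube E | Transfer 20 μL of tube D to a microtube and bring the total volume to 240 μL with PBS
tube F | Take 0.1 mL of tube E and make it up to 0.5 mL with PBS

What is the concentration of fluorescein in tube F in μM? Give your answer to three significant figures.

0.0533 μM

Step 1: 5 mL brought to 12.5 mL → factor 12.5/5 = 2.5
Step 2: 10 mL brought to 200 mL → factor 200/10 = 20
Step 3: 400 μL + 3600 μL = 4000 μL total → factor 4000/400 = 10
Step 4: 10 μL + 0.04 mL = 50 μL total → factor 50/10 = 5
Step 5: 20 μL brought to 240 μL → factor 240/20 = 12
Step 6: 0.1 mL brought to 0.5 mL → factor 0.5/0.1 = 5
Overall dilution factor = 2.5 × 20 × 10 × 5 × 12 × 5 = 1.5 × 10^5
Final = 8.00 mM / 1.5 × 10^5 = 5.333 × 10^-5 mM = 0.0533 μM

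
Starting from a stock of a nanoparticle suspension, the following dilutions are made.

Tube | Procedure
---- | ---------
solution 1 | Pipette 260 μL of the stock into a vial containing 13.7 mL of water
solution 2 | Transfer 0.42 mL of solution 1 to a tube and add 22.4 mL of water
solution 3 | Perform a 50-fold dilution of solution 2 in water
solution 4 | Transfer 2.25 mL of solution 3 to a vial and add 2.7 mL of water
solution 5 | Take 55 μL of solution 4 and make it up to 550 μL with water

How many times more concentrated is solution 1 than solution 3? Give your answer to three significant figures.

Step 1: 260 μL + 13.7 mL = 13960 μL total → factor 13960/260 = 53.692
Step 2: 0.42 mL + 22.4 mL = 22.82 mL total → factor 22.82/0.42 = 54.333
Step 3: 50-fold → factor 50
Dilution factor to solution 1 = 53.692; to solution 3 = 1.4586 × 10^5
[solution 1]/[solution 3] = (factor to solution 3)/(factor to solution 1) = 1.4586 × 10^5/53.692 = 2.72 × 10^3

2.72 × 10^3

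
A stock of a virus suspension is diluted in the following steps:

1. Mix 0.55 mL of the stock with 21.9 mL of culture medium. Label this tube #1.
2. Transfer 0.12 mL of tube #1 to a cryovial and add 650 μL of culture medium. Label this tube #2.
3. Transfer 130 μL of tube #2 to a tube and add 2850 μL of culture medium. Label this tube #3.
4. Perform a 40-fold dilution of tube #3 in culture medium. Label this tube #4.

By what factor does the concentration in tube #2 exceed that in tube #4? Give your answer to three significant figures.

917

Step 1: 0.55 mL + 21.9 mL = 22.45 mL total → factor 22.45/0.55 = 40.818
Step 2: 0.12 mL + 650 μL = 0.77 mL total → factor 0.77/0.12 = 6.4167
Step 3: 130 μL + 2850 μL = 2980 μL total → factor 2980/130 = 22.923
Step 4: 40-fold → factor 40
Dilution factor to tube #2 = 261.92; to tube #4 = 2.4016 × 10^5
[tube #2]/[tube #4] = (factor to tube #4)/(factor to tube #2) = 2.4016 × 10^5/261.92 = 917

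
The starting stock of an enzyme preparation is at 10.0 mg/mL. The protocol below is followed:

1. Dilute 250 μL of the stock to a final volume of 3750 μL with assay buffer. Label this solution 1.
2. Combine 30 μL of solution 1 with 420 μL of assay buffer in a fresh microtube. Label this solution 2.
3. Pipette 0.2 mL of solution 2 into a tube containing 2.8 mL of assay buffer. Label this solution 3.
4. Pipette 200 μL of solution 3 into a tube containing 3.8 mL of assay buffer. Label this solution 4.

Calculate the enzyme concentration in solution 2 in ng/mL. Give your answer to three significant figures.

4.44 × 10^4 ng/mL

Step 1: 250 μL brought to 3750 μL → factor 3750/250 = 15
Step 2: 30 μL + 420 μL = 450 μL total → factor 450/30 = 15
Dilution factor through solution 2 = 15 × 15 = 225
[solution 2] = 10.0 mg/mL / 225 = 0.04444 mg/mL = 4.44 × 10^4 ng/mL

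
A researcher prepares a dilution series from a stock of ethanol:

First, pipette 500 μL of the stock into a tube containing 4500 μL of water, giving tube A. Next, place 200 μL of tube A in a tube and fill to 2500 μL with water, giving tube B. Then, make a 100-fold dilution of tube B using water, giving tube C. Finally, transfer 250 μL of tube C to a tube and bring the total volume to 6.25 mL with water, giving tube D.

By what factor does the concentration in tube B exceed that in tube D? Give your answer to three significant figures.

2.50 × 10^3

Step 1: 500 μL + 4500 μL = 5000 μL total → factor 5000/500 = 10
Step 2: 200 μL brought to 2500 μL → factor 2500/200 = 12.5
Step 3: 100-fold → factor 100
Step 4: 250 μL brought to 6.25 mL → factor 6250/250 = 25
Dilution factor to tube B = 125; to tube D = 3.125 × 10^5
[tube B]/[tube D] = (factor to tube D)/(factor to tube B) = 3.125 × 10^5/125 = 2.50 × 10^3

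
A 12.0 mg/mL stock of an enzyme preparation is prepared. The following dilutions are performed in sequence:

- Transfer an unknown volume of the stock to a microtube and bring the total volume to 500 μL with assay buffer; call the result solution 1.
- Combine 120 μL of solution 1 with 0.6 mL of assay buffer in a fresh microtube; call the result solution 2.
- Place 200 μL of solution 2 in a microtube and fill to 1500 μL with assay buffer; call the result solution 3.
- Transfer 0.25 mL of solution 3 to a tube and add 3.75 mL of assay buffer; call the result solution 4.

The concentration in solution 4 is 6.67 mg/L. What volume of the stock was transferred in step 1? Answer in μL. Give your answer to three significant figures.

200 μL

Step 1: v brought to 500 μL → factor = 500 μL/v
Step 2: 120 μL + 0.6 mL = 720 μL total → factor 720/120 = 6
Step 3: 200 μL brought to 1500 μL → factor 1500/200 = 7.5
Step 4: 0.25 mL + 3.75 mL = 4 mL total → factor 4/0.25 = 16
Product of known-step factors = 720
Overall factor = 12.0 mg/mL / (6.67 mg/L) = 1799.1
Step-1 factor = 1799.1 / 720 = 2.4988
v = 500 μL / 2.4988 = 200 μL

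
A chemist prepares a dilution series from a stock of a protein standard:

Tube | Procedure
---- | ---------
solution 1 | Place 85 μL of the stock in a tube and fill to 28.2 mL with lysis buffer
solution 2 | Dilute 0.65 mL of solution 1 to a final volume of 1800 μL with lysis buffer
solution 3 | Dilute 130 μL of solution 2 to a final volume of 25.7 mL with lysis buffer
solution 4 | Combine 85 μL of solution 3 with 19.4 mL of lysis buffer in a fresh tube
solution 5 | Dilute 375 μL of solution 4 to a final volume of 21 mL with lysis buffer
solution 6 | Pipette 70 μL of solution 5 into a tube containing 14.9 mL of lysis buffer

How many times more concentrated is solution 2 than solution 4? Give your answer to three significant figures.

Step 1: 85 μL brought to 28.2 mL → factor 28200/85 = 331.76
Step 2: 0.65 mL brought to 1800 μL → factor 1.8/0.65 = 2.7692
Step 3: 130 μL brought to 25.7 mL → factor 25700/130 = 197.69
Step 4: 85 μL + 19.4 mL = 19485 μL total → factor 19485/85 = 229.24
Dilution factor to solution 2 = 918.73; to solution 4 = 4.1635 × 10^7
[solution 2]/[solution 4] = (factor to solution 4)/(factor to solution 2) = 4.1635 × 10^7/918.73 = 4.53 × 10^4

4.53 × 10^4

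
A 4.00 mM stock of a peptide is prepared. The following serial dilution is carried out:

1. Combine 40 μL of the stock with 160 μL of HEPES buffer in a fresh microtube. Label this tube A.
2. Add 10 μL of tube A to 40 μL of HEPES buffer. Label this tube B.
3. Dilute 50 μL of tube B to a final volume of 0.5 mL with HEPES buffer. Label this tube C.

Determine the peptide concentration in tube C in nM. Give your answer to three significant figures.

Step 1: 40 μL + 160 μL = 200 μL total → factor 200/40 = 5
Step 2: 10 μL + 40 μL = 50 μL total → factor 50/10 = 5
Step 3: 50 μL brought to 0.5 mL → factor 500/50 = 10
Overall dilution factor = 5 × 5 × 10 = 250
Final = 4.00 mM / 250 = 0.01600 mM = 1.60 × 10^4 nM

1.60 × 10^4 nM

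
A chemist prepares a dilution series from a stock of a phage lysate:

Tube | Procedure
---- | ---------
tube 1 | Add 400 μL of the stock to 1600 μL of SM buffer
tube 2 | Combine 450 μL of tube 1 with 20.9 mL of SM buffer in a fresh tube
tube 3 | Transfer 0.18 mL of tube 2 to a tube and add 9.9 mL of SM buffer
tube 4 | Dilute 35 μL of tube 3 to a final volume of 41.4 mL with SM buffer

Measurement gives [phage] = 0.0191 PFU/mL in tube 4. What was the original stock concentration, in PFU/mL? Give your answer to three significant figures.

3.00 × 10^5 PFU/mL

Step 1: 400 μL + 1600 μL = 2000 μL total → factor 2000/400 = 5
Step 2: 450 μL + 20.9 mL = 21350 μL total → factor 21350/450 = 47.444
Step 3: 0.18 mL + 9.9 mL = 10.08 mL total → factor 10.08/0.18 = 56
Step 4: 35 μL brought to 41.4 mL → factor 41400/35 = 1182.9
Overall dilution factor = 5 × 47.444 × 56 × 1182.9 = 1.5714 × 10^7
Stock = 0.0191 PFU/mL × 1.5714 × 10^7 = 3.00 × 10^5 PFU/mL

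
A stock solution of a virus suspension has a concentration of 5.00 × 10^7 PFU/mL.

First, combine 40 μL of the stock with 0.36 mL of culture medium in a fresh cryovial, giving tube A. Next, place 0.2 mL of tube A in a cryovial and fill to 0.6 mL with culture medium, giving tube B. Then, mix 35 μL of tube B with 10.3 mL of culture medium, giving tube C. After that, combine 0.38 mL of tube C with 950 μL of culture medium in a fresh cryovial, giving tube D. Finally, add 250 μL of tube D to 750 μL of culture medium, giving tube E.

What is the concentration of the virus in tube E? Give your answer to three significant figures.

Step 1: 40 μL + 0.36 mL = 400 μL total → factor 400/40 = 10
Step 2: 0.2 mL brought to 0.6 mL → factor 0.6/0.2 = 3
Step 3: 35 μL + 10.3 mL = 10335 μL total → factor 10335/35 = 295.29
Step 4: 0.38 mL + 950 μL = 1.33 mL total → factor 1.33/0.38 = 3.5
Step 5: 250 μL + 750 μL = 1000 μL total → factor 1000/250 = 4
Overall dilution factor = 10 × 3 × 295.29 × 3.5 × 4 = 1.2402 × 10^5
Final = 5.00 × 10^7 PFU/mL / 1.2402 × 10^5 = 403 PFU/mL

403 PFU/mL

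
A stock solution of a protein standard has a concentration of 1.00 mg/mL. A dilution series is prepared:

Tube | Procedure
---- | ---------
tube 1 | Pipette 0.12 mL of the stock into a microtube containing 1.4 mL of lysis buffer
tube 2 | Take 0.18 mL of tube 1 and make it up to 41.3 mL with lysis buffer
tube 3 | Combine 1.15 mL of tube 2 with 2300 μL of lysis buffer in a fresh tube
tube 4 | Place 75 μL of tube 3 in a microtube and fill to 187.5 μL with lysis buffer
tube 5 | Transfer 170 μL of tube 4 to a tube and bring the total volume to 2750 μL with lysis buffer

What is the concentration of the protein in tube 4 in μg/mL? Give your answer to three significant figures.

Step 1: 0.12 mL + 1.4 mL = 1.52 mL total → factor 1.52/0.12 = 12.667
Step 2: 0.18 mL brought to 41.3 mL → factor 41.3/0.18 = 229.44
Step 3: 1.15 mL + 2300 μL = 3.45 mL total → factor 3.45/1.15 = 3
Step 4: 75 μL brought to 187.5 μL → factor 187.5/75 = 2.5
Dilution factor through tube 4 = 12.667 × 229.44 × 3 × 2.5 = 21797
[tube 4] = 1.00 mg/mL / 21797 = 4.588 × 10^-5 mg/mL = 0.0459 μg/mL

0.0459 μg/mL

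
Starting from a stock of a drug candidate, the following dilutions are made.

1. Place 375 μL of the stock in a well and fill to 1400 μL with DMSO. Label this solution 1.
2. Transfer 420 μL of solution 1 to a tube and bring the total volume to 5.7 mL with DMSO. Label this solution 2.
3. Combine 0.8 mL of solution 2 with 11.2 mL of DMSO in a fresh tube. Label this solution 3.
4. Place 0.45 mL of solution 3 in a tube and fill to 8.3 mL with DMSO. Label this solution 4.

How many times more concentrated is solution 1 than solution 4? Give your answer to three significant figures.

Step 1: 375 μL brought to 1400 μL → factor 1400/375 = 3.7333
Step 2: 420 μL brought to 5.7 mL → factor 5700/420 = 13.571
Step 3: 0.8 mL + 11.2 mL = 12 mL total → factor 12/0.8 = 15
Step 4: 0.45 mL brought to 8.3 mL → factor 8.3/0.45 = 18.444
Dilution factor to solution 1 = 3.7333; to solution 4 = 14018
[solution 1]/[solution 4] = (factor to solution 4)/(factor to solution 1) = 14018/3.7333 = 3.75 × 10^3

3.75 × 10^3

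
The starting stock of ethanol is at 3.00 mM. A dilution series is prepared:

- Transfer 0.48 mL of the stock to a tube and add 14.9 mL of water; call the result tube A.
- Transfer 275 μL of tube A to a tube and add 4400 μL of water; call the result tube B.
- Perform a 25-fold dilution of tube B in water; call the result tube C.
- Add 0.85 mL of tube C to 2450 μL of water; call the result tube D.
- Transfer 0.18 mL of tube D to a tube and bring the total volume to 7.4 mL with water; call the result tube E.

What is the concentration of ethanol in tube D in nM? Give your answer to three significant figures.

Step 1: 0.48 mL + 14.9 mL = 15.38 mL total → factor 15.38/0.48 = 32.042
Step 2: 275 μL + 4400 μL = 4675 μL total → factor 4675/275 = 17
Step 3: 25-fold → factor 25
Step 4: 0.85 mL + 2450 μL = 3.3 mL total → factor 3.3/0.85 = 3.8824
Dilution factor through tube D = 32.042 × 17 × 25 × 3.8824 = 52869
[tube D] = 3.00 mM / 52869 = 5.674 × 10^-5 mM = 56.7 nM

56.7 nM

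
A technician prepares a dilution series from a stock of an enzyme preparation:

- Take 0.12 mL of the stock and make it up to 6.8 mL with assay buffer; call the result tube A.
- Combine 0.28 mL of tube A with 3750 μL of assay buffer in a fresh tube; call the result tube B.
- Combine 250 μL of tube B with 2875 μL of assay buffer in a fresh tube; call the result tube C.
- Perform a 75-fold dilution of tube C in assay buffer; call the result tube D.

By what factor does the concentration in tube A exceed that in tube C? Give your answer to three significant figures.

Step 1: 0.12 mL brought to 6.8 mL → factor 6.8/0.12 = 56.667
Step 2: 0.28 mL + 3750 μL = 4.03 mL total → factor 4.03/0.28 = 14.393
Step 3: 250 μL + 2875 μL = 3125 μL total → factor 3125/250 = 12.5
Dilution factor to tube A = 56.667; to tube C = 10195
[tube A]/[tube C] = (factor to tube C)/(factor to tube A) = 10195/56.667 = 180

180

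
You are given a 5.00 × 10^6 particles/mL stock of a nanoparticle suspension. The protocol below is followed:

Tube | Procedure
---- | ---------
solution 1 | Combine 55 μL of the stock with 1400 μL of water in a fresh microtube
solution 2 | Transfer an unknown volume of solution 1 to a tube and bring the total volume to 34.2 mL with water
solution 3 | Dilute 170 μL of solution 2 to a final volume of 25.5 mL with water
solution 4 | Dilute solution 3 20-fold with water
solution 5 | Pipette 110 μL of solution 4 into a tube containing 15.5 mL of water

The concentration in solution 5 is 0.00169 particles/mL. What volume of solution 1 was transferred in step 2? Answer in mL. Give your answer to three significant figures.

0.130 mL

Step 1: 55 μL + 1400 μL = 1455 μL total → factor 1455/55 = 26.455
Step 2: v brought to 34.2 mL → factor = 34.2 mL/v
Step 3: 170 μL brought to 25.5 mL → factor 25500/170 = 150
Step 4: 20-fold → factor 20
Step 5: 110 μL + 15.5 mL = 15610 μL total → factor 15610/110 = 141.91
Product of known-step factors = 1.1262 × 10^7
Overall factor = 5.00 × 10^6 particles/mL / (0.00169 particles/mL) = 2.9586 × 10^9
Step-2 factor = 2.9586 × 10^9 / 1.1262 × 10^7 = 262.69
v = 34.2 mL / 262.69 = 0.130 mL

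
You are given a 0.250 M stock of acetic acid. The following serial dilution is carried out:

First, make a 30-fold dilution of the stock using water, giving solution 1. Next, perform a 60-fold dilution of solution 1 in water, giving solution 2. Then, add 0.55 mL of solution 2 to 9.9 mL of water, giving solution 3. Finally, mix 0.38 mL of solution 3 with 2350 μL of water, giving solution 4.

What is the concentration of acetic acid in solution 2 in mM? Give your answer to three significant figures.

Step 1: 30-fold → factor 30
Step 2: 60-fold → factor 60
Dilution factor through solution 2 = 30 × 60 = 1800
[solution 2] = 0.250 M / 1800 = 0.0001389 M = 0.139 mM

0.139 mM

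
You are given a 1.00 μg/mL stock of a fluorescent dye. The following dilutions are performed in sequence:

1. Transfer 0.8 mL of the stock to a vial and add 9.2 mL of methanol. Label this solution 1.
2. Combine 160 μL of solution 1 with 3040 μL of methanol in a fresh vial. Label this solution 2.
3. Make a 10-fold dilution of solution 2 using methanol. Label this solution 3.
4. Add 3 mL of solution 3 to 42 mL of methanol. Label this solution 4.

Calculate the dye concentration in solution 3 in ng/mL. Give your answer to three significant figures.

0.400 ng/mL

Step 1: 0.8 mL + 9.2 mL = 10 mL total → factor 10/0.8 = 12.5
Step 2: 160 μL + 3040 μL = 3200 μL total → factor 3200/160 = 20
Step 3: 10-fold → factor 10
Dilution factor through solution 3 = 12.5 × 20 × 10 = 2500
[solution 3] = 1.00 μg/mL / 2500 = 0.0004000 μg/mL = 0.400 ng/mL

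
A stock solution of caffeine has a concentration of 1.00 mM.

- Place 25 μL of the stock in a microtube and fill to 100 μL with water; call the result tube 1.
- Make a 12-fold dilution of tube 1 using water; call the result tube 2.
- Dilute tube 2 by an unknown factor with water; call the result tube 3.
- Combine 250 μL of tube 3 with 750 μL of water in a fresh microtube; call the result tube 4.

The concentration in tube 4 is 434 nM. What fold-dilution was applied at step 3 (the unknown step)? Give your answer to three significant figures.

Step 1: 25 μL brought to 100 μL → factor 100/25 = 4
Step 2: 12-fold → factor 12
Step 3: unknown factor x
Step 4: 250 μL + 750 μL = 1000 μL total → factor 1000/250 = 4
Product of known-step factors = 192
Overall factor = 1.00 mM / (434 nM) = 2304.1
x = 2304.1 / 192 = 12.0

12.0-fold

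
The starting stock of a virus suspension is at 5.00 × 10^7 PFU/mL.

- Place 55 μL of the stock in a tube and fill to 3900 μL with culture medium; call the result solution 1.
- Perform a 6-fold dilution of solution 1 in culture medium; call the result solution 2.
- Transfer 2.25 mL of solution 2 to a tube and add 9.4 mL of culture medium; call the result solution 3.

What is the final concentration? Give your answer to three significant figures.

2.27 × 10^4 PFU/mL

Step 1: 55 μL brought to 3900 μL → factor 3900/55 = 70.909
Step 2: 6-fold → factor 6
Step 3: 2.25 mL + 9.4 mL = 11.65 mL total → factor 11.65/2.25 = 5.1778
Overall dilution factor = 70.909 × 6 × 5.1778 = 2202.9
Final = 5.00 × 10^7 PFU/mL / 2202.9 = 2.27 × 10^4 PFU/mL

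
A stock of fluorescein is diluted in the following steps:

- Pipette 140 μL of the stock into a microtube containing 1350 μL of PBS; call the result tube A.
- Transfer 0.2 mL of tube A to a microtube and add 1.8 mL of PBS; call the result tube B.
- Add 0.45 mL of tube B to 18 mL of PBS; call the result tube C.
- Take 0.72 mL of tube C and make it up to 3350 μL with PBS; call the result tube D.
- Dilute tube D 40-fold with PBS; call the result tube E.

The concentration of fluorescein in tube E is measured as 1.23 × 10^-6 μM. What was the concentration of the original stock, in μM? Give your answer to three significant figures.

Step 1: 140 μL + 1350 μL = 1490 μL total → factor 1490/140 = 10.643
Step 2: 0.2 mL + 1.8 mL = 2 mL total → factor 2/0.2 = 10
Step 3: 0.45 mL + 18 mL = 18.45 mL total → factor 18.45/0.45 = 41
Step 4: 0.72 mL brought to 3350 μL → factor 3.35/0.72 = 4.6528
Step 5: 40-fold → factor 40
Overall dilution factor = 10.643 × 10 × 41 × 4.6528 × 40 = 8.1211 × 10^5
Stock = 1.23 × 10^-6 μM × 8.1211 × 10^5 = 0.999 μM

0.999 μM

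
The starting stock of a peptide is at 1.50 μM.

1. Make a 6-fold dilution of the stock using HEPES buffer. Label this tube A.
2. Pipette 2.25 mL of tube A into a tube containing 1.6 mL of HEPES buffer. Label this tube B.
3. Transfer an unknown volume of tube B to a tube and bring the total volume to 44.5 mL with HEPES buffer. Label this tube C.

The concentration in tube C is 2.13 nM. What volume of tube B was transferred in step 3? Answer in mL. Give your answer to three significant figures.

0.649 mL

Step 1: 6-fold → factor 6
Step 2: 2.25 mL + 1.6 mL = 3.85 mL total → factor 3.85/2.25 = 1.7111
Step 3: v brought to 44.5 mL → factor = 44.5 mL/v
Product of known-step factors = 10.267
Overall factor = 1.50 μM / (2.13 nM) = 704.23
Step-3 factor = 704.23 / 10.267 = 68.593
v = 44.5 mL / 68.593 = 0.649 mL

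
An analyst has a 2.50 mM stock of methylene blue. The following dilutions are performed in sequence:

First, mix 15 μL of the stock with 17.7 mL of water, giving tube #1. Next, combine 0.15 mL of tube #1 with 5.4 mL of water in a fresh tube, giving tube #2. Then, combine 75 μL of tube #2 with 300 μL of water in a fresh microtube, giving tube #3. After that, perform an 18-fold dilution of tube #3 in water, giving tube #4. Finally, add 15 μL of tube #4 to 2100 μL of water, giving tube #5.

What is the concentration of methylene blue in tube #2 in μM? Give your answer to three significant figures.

0.0572 μM

Step 1: 15 μL + 17.7 mL = 17715 μL total → factor 17715/15 = 1181
Step 2: 0.15 mL + 5.4 mL = 5.55 mL total → factor 5.55/0.15 = 37
Dilution factor through tube #2 = 1181 × 37 = 43697
[tube #2] = 2.50 mM / 43697 = 5.721 × 10^-5 mM = 0.0572 μM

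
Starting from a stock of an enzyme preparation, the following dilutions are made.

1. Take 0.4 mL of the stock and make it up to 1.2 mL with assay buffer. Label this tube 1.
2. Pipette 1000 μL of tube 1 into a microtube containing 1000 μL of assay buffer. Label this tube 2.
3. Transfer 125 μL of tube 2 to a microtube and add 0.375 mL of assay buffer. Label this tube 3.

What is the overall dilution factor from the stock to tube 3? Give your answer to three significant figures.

Step 1: 0.4 mL brought to 1.2 mL → factor 1.2/0.4 = 3
Step 2: 1000 μL + 1000 μL = 2000 μL total → factor 2000/1000 = 2
Step 3: 125 μL + 0.375 mL = 500 μL total → factor 500/125 = 4
Overall dilution factor = 3 × 2 × 4 = 24

24.0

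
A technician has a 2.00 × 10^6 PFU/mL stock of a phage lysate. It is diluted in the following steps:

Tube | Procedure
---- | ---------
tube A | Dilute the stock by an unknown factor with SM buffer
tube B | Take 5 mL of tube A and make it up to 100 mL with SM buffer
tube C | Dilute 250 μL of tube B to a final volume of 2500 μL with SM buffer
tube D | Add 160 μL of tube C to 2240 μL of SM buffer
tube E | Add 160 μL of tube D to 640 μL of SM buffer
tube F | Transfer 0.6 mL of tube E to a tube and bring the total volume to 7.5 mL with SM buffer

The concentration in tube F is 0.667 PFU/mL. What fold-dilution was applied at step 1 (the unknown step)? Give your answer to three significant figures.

16.0-fold

Step 1: unknown factor x
Step 2: 5 mL brought to 100 mL → factor 100/5 = 20
Step 3: 250 μL brought to 2500 μL → factor 2500/250 = 10
Step 4: 160 μL + 2240 μL = 2400 μL total → factor 2400/160 = 15
Step 5: 160 μL + 640 μL = 800 μL total → factor 800/160 = 5
Step 6: 0.6 mL brought to 7.5 mL → factor 7.5/0.6 = 12.5
Product of known-step factors = 1.875 × 10^5
Overall factor = 2.00 × 10^6 PFU/mL / (0.667 PFU/mL) = 2.9985 × 10^6
x = 2.9985 × 10^6 / 1.875 × 10^5 = 16.0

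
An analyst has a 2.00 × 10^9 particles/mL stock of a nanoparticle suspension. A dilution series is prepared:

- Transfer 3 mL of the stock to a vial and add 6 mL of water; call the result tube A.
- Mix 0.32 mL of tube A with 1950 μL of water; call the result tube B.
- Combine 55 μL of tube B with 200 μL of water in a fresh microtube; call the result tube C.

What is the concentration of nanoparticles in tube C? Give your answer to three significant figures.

2.03 × 10^7 particles/mL

Step 1: 3 mL + 6 mL = 9 mL total → factor 9/3 = 3
Step 2: 0.32 mL + 1950 μL = 2.27 mL total → factor 2.27/0.32 = 7.0938
Step 3: 55 μL + 200 μL = 255 μL total → factor 255/55 = 4.6364
Overall dilution factor = 3 × 7.0938 × 4.6364 = 98.668
Final = 2.00 × 10^9 particles/mL / 98.668 = 2.03 × 10^7 particles/mL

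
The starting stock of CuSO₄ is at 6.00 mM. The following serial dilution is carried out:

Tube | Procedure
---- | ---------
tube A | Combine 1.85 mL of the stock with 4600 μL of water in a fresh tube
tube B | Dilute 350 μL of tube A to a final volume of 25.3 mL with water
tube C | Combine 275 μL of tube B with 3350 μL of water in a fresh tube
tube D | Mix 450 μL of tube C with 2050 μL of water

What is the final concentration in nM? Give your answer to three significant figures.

325 nM

Step 1: 1.85 mL + 4600 μL = 6.45 mL total → factor 6.45/1.85 = 3.4865
Step 2: 350 μL brought to 25.3 mL → factor 25300/350 = 72.286
Step 3: 275 μL + 3350 μL = 3625 μL total → factor 3625/275 = 13.182
Step 4: 450 μL + 2050 μL = 2500 μL total → factor 2500/450 = 5.5556
Overall dilution factor = 3.4865 × 72.286 × 13.182 × 5.5556 = 18456
Final = 6.00 mM / 18456 = 0.0003251 mM = 325 nM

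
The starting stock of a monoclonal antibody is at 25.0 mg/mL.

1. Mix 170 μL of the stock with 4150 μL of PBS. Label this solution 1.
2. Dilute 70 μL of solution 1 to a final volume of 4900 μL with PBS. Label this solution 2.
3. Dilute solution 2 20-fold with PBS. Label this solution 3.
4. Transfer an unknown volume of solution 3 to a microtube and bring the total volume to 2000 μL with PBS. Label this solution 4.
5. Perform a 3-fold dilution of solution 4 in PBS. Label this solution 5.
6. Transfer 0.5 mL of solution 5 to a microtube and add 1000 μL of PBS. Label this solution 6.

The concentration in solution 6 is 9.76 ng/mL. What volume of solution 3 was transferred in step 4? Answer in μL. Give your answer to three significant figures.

250 μL

Step 1: 170 μL + 4150 μL = 4320 μL total → factor 4320/170 = 25.412
Step 2: 70 μL brought to 4900 μL → factor 4900/70 = 70
Step 3: 20-fold → factor 20
Step 4: v brought to 2000 μL → factor = 2000 μL/v
Step 5: 3-fold → factor 3
Step 6: 0.5 mL + 1000 μL = 1.5 mL total → factor 1.5/0.5 = 3
Product of known-step factors = 3.2019 × 10^5
Overall factor = 25.0 mg/mL / (9.76 ng/mL) = 2.5615 × 10^6
Step-4 factor = 2.5615 × 10^6 / 3.2019 × 10^5 = 7.9999
v = 2000 μL / 7.9999 = 250 μL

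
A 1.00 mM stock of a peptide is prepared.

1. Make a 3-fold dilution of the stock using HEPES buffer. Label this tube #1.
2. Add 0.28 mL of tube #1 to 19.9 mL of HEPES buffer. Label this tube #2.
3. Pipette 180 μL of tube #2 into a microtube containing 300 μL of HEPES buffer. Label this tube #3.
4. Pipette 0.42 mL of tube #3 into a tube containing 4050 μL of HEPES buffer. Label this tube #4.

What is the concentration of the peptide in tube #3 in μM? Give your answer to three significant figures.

1.73 μM

Step 1: 3-fold → factor 3
Step 2: 0.28 mL + 19.9 mL = 20.18 mL total → factor 20.18/0.28 = 72.071
Step 3: 180 μL + 300 μL = 480 μL total → factor 480/180 = 2.6667
Dilution factor through tube #3 = 3 × 72.071 × 2.6667 = 576.57
[tube #3] = 1.00 mM / 576.57 = 0.001734 mM = 1.73 μM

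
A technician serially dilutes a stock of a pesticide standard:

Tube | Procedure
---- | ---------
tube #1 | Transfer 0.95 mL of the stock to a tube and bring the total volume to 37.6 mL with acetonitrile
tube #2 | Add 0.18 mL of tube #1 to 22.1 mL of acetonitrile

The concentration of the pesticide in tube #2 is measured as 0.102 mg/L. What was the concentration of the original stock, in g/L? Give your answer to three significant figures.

0.500 g/L

Step 1: 0.95 mL brought to 37.6 mL → factor 37.6/0.95 = 39.579
Step 2: 0.18 mL + 22.1 mL = 22.28 mL total → factor 22.28/0.18 = 123.78
Overall dilution factor = 39.579 × 123.78 = 4899
Stock = 0.102 mg/L × 4899 = 499.7 mg/L = 0.500 g/L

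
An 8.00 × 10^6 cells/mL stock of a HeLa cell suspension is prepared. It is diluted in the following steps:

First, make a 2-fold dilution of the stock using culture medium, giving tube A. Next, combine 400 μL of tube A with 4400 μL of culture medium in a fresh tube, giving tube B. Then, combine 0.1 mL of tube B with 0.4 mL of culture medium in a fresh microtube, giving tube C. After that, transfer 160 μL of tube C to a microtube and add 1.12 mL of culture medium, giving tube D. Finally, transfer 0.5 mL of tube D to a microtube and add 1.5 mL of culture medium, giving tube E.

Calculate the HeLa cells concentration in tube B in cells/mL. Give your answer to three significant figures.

Step 1: 2-fold → factor 2
Step 2: 400 μL + 4400 μL = 4800 μL total → factor 4800/400 = 12
Dilution factor through tube B = 2 × 12 = 24
[tube B] = 8.00 × 10^6 cells/mL / 24 = 3.33 × 10^5 cells/mL

3.33 × 10^5 cells/mL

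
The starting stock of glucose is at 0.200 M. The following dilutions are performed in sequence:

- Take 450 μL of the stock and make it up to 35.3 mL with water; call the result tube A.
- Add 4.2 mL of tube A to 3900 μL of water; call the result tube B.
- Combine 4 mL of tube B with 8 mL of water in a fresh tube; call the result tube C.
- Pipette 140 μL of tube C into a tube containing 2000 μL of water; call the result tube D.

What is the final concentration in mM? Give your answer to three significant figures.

0.0288 mM

Step 1: 450 μL brought to 35.3 mL → factor 35300/450 = 78.444
Step 2: 4.2 mL + 3900 μL = 8.1 mL total → factor 8.1/4.2 = 1.9286
Step 3: 4 mL + 8 mL = 12 mL total → factor 12/4 = 3
Step 4: 140 μL + 2000 μL = 2140 μL total → factor 2140/140 = 15.286
Overall dilution factor = 78.444 × 1.9286 × 3 × 15.286 = 6937.5
Final = 0.200 M / 6937.5 = 2.883 × 10^-5 M = 0.0288 mM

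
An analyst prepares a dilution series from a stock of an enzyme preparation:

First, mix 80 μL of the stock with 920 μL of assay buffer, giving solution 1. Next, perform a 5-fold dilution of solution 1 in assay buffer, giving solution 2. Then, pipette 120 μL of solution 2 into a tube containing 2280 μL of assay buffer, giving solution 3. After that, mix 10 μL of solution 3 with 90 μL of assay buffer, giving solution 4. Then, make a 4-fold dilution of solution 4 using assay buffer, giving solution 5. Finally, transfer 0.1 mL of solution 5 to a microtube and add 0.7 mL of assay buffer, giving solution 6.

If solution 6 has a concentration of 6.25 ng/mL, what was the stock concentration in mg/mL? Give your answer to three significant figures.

Step 1: 80 μL + 920 μL = 1000 μL total → factor 1000/80 = 12.5
Step 2: 5-fold → factor 5
Step 3: 120 μL + 2280 μL = 2400 μL total → factor 2400/120 = 20
Step 4: 10 μL + 90 μL = 100 μL total → factor 100/10 = 10
Step 5: 4-fold → factor 4
Step 6: 0.1 mL + 0.7 mL = 0.8 mL total → factor 0.8/0.1 = 8
Overall dilution factor = 12.5 × 5 × 20 × 10 × 4 × 8 = 4 × 10^5
Stock = 6.25 ng/mL × 4 × 10^5 = 2.500 × 10^6 ng/mL = 2.50 mg/mL

2.50 mg/mL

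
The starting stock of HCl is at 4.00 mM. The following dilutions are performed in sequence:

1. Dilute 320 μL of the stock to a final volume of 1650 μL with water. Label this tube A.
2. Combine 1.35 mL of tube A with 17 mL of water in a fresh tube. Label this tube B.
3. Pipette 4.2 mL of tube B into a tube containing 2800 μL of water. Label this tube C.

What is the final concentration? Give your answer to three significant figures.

0.0342 mM

Step 1: 320 μL brought to 1650 μL → factor 1650/320 = 5.1562
Step 2: 1.35 mL + 17 mL = 18.35 mL total → factor 18.35/1.35 = 13.593
Step 3: 4.2 mL + 2800 μL = 7 mL total → factor 7/4.2 = 1.6667
Overall dilution factor = 5.1562 × 13.593 × 1.6667 = 116.81
Final = 4.00 mM / 116.81 = 0.0342 mM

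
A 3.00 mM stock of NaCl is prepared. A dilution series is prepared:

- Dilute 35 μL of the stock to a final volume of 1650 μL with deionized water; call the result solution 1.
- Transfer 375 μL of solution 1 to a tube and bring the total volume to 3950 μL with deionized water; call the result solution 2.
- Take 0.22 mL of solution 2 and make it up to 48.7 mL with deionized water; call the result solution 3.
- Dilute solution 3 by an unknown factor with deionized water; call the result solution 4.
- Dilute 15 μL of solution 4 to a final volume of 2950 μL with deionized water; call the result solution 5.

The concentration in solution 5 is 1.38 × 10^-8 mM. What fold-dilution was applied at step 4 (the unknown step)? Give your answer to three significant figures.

10.1-fold

Step 1: 35 μL brought to 1650 μL → factor 1650/35 = 47.143
Step 2: 375 μL brought to 3950 μL → factor 3950/375 = 10.533
Step 3: 0.22 mL brought to 48.7 mL → factor 48.7/0.22 = 221.36
Step 4: unknown factor x
Step 5: 15 μL brought to 2950 μL → factor 2950/15 = 196.67
Product of known-step factors = 2.1618 × 10^7
Overall factor = 3.00 mM / (1.38 × 10^-8 mM) = 2.1739 × 10^8
x = 2.1739 × 10^8 / 2.1618 × 10^7 = 10.1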